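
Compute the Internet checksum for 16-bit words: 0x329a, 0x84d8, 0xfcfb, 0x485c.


Sum all words (with carry folding):
+ 0x329a = 0x329a
+ 0x84d8 = 0xb772
+ 0xfcfb = 0xb46e
+ 0x485c = 0xfcca
One's complement: ~0xfcca
Checksum = 0x0335


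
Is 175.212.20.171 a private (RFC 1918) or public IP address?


RFC 1918 private ranges:
  10.0.0.0/8 (10.0.0.0 - 10.255.255.255)
  172.16.0.0/12 (172.16.0.0 - 172.31.255.255)
  192.168.0.0/16 (192.168.0.0 - 192.168.255.255)
Public (not in any RFC 1918 range)


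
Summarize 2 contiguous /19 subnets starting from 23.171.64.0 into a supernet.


Original prefix: /19
Number of subnets: 2 = 2^1
New prefix = 19 - 1 = 18
Supernet: 23.171.64.0/18


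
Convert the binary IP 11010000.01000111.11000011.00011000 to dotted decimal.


11010000 = 208
01000111 = 71
11000011 = 195
00011000 = 24
IP: 208.71.195.24


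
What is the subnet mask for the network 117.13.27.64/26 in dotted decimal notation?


/26 means 26 network bits, 6 host bits
Binary: 11111111111111111111111111000000
Mask: 255.255.255.192


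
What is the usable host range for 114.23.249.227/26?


Network: 114.23.249.192
Broadcast: 114.23.249.255
First usable = network + 1
Last usable = broadcast - 1
Range: 114.23.249.193 to 114.23.249.254


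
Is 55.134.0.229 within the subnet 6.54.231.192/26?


Subnet network: 6.54.231.192
Test IP AND mask: 55.134.0.192
No, 55.134.0.229 is not in 6.54.231.192/26


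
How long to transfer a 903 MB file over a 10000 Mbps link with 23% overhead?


Effective throughput = 10000 * (1 - 23/100) = 7700 Mbps
File size in Mb = 903 * 8 = 7224 Mb
Time = 7224 / 7700
Time = 0.9382 seconds


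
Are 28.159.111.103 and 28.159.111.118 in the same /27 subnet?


Mask: 255.255.255.224
28.159.111.103 AND mask = 28.159.111.96
28.159.111.118 AND mask = 28.159.111.96
Yes, same subnet (28.159.111.96)


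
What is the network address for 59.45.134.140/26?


IP:   00111011.00101101.10000110.10001100
Mask: 11111111.11111111.11111111.11000000
AND operation:
Net:  00111011.00101101.10000110.10000000
Network: 59.45.134.128/26


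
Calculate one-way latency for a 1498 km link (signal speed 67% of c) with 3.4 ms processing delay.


Speed = 0.67 * 3e5 km/s = 201000 km/s
Propagation delay = 1498 / 201000 = 0.0075 s = 7.4527 ms
Processing delay = 3.4 ms
Total one-way latency = 10.8527 ms


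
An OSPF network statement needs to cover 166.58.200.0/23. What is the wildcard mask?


Subnet mask: 255.255.254.0
Wildcard = 255.255.255.255 - subnet mask
255 - 255 = 0
255 - 255 = 0
255 - 254 = 1
255 - 0 = 255
Wildcard: 0.0.1.255


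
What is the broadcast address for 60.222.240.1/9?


Network: 60.128.0.0/9
Host bits = 23
Set all host bits to 1:
Broadcast: 60.255.255.255


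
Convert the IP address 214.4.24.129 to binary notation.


214 = 11010110
4 = 00000100
24 = 00011000
129 = 10000001
Binary: 11010110.00000100.00011000.10000001


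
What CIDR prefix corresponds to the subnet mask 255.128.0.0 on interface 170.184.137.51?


Binary: 11111111.10000000.00000000.00000000
Count leading 1s
Prefix: /9


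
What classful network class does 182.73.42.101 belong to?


First octet: 182
Binary: 10110110
10xxxxxx -> Class B (128-191)
Class B, default mask 255.255.0.0 (/16)


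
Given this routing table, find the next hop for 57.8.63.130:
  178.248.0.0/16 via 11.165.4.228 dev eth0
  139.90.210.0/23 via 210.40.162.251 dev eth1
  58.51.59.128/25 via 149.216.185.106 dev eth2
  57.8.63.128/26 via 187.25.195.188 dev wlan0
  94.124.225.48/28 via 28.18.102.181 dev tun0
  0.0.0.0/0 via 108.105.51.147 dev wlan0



Longest prefix match for 57.8.63.130:
  /16 178.248.0.0: no
  /23 139.90.210.0: no
  /25 58.51.59.128: no
  /26 57.8.63.128: MATCH
  /28 94.124.225.48: no
  /0 0.0.0.0: MATCH
Selected: next-hop 187.25.195.188 via wlan0 (matched /26)


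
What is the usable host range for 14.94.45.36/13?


Network: 14.88.0.0
Broadcast: 14.95.255.255
First usable = network + 1
Last usable = broadcast - 1
Range: 14.88.0.1 to 14.95.255.254


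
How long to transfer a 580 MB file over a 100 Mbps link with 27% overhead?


Effective throughput = 100 * (1 - 27/100) = 73 Mbps
File size in Mb = 580 * 8 = 4640 Mb
Time = 4640 / 73
Time = 63.5616 seconds


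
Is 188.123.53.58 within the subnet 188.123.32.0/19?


Subnet network: 188.123.32.0
Test IP AND mask: 188.123.32.0
Yes, 188.123.53.58 is in 188.123.32.0/19


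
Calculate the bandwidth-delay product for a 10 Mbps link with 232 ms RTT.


BDP = bandwidth * RTT
= 10 Mbps * 232 ms
= 10 * 1e6 * 232 / 1000 bits
= 2320000 bits
= 290000 bytes
= 283.2031 KB
BDP = 2320000 bits (290000 bytes)


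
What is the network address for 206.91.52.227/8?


IP:   11001110.01011011.00110100.11100011
Mask: 11111111.00000000.00000000.00000000
AND operation:
Net:  11001110.00000000.00000000.00000000
Network: 206.0.0.0/8


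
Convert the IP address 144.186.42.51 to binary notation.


144 = 10010000
186 = 10111010
42 = 00101010
51 = 00110011
Binary: 10010000.10111010.00101010.00110011


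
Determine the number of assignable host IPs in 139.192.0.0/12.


Host bits = 32 - 12 = 20
Total addresses = 2^20 = 1048576
Usable = total - 2 (network and broadcast)
Usable hosts: 1048574


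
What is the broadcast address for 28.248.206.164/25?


Network: 28.248.206.128/25
Host bits = 7
Set all host bits to 1:
Broadcast: 28.248.206.255


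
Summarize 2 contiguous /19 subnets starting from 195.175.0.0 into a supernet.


Original prefix: /19
Number of subnets: 2 = 2^1
New prefix = 19 - 1 = 18
Supernet: 195.175.0.0/18


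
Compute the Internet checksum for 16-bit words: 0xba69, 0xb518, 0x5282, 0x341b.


Sum all words (with carry folding):
+ 0xba69 = 0xba69
+ 0xb518 = 0x6f82
+ 0x5282 = 0xc204
+ 0x341b = 0xf61f
One's complement: ~0xf61f
Checksum = 0x09e0


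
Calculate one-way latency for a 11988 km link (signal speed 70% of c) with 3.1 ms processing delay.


Speed = 0.7 * 3e5 km/s = 210000 km/s
Propagation delay = 11988 / 210000 = 0.0571 s = 57.0857 ms
Processing delay = 3.1 ms
Total one-way latency = 60.1857 ms


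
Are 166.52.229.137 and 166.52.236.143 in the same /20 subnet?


Mask: 255.255.240.0
166.52.229.137 AND mask = 166.52.224.0
166.52.236.143 AND mask = 166.52.224.0
Yes, same subnet (166.52.224.0)


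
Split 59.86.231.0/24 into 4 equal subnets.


New prefix = 24 + 2 = 26
Each subnet has 64 addresses
  59.86.231.0/26
  59.86.231.64/26
  59.86.231.128/26
  59.86.231.192/26
Subnets: 59.86.231.0/26, 59.86.231.64/26, 59.86.231.128/26, 59.86.231.192/26


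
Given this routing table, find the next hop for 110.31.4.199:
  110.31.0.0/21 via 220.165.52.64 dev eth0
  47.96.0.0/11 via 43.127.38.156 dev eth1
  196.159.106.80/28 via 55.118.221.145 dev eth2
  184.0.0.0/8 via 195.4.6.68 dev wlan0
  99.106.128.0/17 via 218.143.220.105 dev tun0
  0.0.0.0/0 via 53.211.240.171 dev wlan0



Longest prefix match for 110.31.4.199:
  /21 110.31.0.0: MATCH
  /11 47.96.0.0: no
  /28 196.159.106.80: no
  /8 184.0.0.0: no
  /17 99.106.128.0: no
  /0 0.0.0.0: MATCH
Selected: next-hop 220.165.52.64 via eth0 (matched /21)


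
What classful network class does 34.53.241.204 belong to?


First octet: 34
Binary: 00100010
0xxxxxxx -> Class A (1-126)
Class A, default mask 255.0.0.0 (/8)


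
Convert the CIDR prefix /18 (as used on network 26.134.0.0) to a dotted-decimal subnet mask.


/18 means 18 network bits, 14 host bits
Binary: 11111111111111111100000000000000
Mask: 255.255.192.0


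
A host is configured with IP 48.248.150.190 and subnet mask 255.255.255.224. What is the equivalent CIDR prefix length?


Binary: 11111111.11111111.11111111.11100000
Count leading 1s
Prefix: /27


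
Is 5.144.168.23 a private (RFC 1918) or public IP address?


RFC 1918 private ranges:
  10.0.0.0/8 (10.0.0.0 - 10.255.255.255)
  172.16.0.0/12 (172.16.0.0 - 172.31.255.255)
  192.168.0.0/16 (192.168.0.0 - 192.168.255.255)
Public (not in any RFC 1918 range)


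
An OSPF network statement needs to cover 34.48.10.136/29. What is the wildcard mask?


Subnet mask: 255.255.255.248
Wildcard = 255.255.255.255 - subnet mask
255 - 255 = 0
255 - 255 = 0
255 - 255 = 0
255 - 248 = 7
Wildcard: 0.0.0.7


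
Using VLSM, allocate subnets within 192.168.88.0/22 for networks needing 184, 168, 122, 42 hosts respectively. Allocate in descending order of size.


184 hosts -> /24 (254 usable): 192.168.88.0/24
168 hosts -> /24 (254 usable): 192.168.89.0/24
122 hosts -> /25 (126 usable): 192.168.90.0/25
42 hosts -> /26 (62 usable): 192.168.90.128/26
Allocation: 192.168.88.0/24 (184 hosts, 254 usable); 192.168.89.0/24 (168 hosts, 254 usable); 192.168.90.0/25 (122 hosts, 126 usable); 192.168.90.128/26 (42 hosts, 62 usable)


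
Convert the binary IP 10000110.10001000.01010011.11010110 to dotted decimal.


10000110 = 134
10001000 = 136
01010011 = 83
11010110 = 214
IP: 134.136.83.214


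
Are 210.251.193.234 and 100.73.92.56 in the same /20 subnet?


Mask: 255.255.240.0
210.251.193.234 AND mask = 210.251.192.0
100.73.92.56 AND mask = 100.73.80.0
No, different subnets (210.251.192.0 vs 100.73.80.0)


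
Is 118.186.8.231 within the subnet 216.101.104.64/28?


Subnet network: 216.101.104.64
Test IP AND mask: 118.186.8.224
No, 118.186.8.231 is not in 216.101.104.64/28


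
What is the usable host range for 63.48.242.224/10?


Network: 63.0.0.0
Broadcast: 63.63.255.255
First usable = network + 1
Last usable = broadcast - 1
Range: 63.0.0.1 to 63.63.255.254


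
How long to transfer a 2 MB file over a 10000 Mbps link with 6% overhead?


Effective throughput = 10000 * (1 - 6/100) = 9400 Mbps
File size in Mb = 2 * 8 = 16 Mb
Time = 16 / 9400
Time = 0.0017 seconds


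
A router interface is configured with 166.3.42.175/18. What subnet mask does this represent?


/18 means 18 network bits, 14 host bits
Binary: 11111111111111111100000000000000
Mask: 255.255.192.0


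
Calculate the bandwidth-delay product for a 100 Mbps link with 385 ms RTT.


BDP = bandwidth * RTT
= 100 Mbps * 385 ms
= 100 * 1e6 * 385 / 1000 bits
= 38500000 bits
= 4812500 bytes
= 4699.707 KB
BDP = 38500000 bits (4812500 bytes)


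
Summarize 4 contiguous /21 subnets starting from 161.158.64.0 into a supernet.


Original prefix: /21
Number of subnets: 4 = 2^2
New prefix = 21 - 2 = 19
Supernet: 161.158.64.0/19


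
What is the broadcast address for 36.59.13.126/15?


Network: 36.58.0.0/15
Host bits = 17
Set all host bits to 1:
Broadcast: 36.59.255.255


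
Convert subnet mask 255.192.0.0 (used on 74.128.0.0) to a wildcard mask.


Subnet mask: 255.192.0.0
Wildcard = 255.255.255.255 - subnet mask
255 - 255 = 0
255 - 192 = 63
255 - 0 = 255
255 - 0 = 255
Wildcard: 0.63.255.255


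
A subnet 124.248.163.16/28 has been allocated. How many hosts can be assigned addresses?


Host bits = 32 - 28 = 4
Total addresses = 2^4 = 16
Usable = total - 2 (network and broadcast)
Usable hosts: 14


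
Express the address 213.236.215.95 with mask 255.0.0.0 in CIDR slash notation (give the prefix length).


Binary: 11111111.00000000.00000000.00000000
Count leading 1s
Prefix: /8


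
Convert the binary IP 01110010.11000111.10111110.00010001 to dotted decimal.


01110010 = 114
11000111 = 199
10111110 = 190
00010001 = 17
IP: 114.199.190.17


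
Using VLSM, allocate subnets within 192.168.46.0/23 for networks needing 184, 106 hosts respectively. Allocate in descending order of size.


184 hosts -> /24 (254 usable): 192.168.46.0/24
106 hosts -> /25 (126 usable): 192.168.47.0/25
Allocation: 192.168.46.0/24 (184 hosts, 254 usable); 192.168.47.0/25 (106 hosts, 126 usable)


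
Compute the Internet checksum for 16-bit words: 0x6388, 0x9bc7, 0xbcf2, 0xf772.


Sum all words (with carry folding):
+ 0x6388 = 0x6388
+ 0x9bc7 = 0xff4f
+ 0xbcf2 = 0xbc42
+ 0xf772 = 0xb3b5
One's complement: ~0xb3b5
Checksum = 0x4c4a


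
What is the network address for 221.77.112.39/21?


IP:   11011101.01001101.01110000.00100111
Mask: 11111111.11111111.11111000.00000000
AND operation:
Net:  11011101.01001101.01110000.00000000
Network: 221.77.112.0/21


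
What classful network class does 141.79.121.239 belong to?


First octet: 141
Binary: 10001101
10xxxxxx -> Class B (128-191)
Class B, default mask 255.255.0.0 (/16)


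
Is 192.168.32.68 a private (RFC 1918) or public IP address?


RFC 1918 private ranges:
  10.0.0.0/8 (10.0.0.0 - 10.255.255.255)
  172.16.0.0/12 (172.16.0.0 - 172.31.255.255)
  192.168.0.0/16 (192.168.0.0 - 192.168.255.255)
Private (in 192.168.0.0/16)


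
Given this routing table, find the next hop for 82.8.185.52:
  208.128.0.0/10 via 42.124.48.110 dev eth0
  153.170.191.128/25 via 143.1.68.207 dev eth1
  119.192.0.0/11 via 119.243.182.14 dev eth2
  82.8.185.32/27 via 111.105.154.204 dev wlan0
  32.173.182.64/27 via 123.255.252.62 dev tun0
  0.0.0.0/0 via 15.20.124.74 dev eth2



Longest prefix match for 82.8.185.52:
  /10 208.128.0.0: no
  /25 153.170.191.128: no
  /11 119.192.0.0: no
  /27 82.8.185.32: MATCH
  /27 32.173.182.64: no
  /0 0.0.0.0: MATCH
Selected: next-hop 111.105.154.204 via wlan0 (matched /27)


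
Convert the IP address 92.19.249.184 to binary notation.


92 = 01011100
19 = 00010011
249 = 11111001
184 = 10111000
Binary: 01011100.00010011.11111001.10111000


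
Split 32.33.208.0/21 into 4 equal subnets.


New prefix = 21 + 2 = 23
Each subnet has 512 addresses
  32.33.208.0/23
  32.33.210.0/23
  32.33.212.0/23
  32.33.214.0/23
Subnets: 32.33.208.0/23, 32.33.210.0/23, 32.33.212.0/23, 32.33.214.0/23


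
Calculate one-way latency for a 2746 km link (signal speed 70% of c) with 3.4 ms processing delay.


Speed = 0.7 * 3e5 km/s = 210000 km/s
Propagation delay = 2746 / 210000 = 0.0131 s = 13.0762 ms
Processing delay = 3.4 ms
Total one-way latency = 16.4762 ms


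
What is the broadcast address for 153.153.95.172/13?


Network: 153.152.0.0/13
Host bits = 19
Set all host bits to 1:
Broadcast: 153.159.255.255


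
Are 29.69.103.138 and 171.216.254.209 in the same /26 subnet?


Mask: 255.255.255.192
29.69.103.138 AND mask = 29.69.103.128
171.216.254.209 AND mask = 171.216.254.192
No, different subnets (29.69.103.128 vs 171.216.254.192)


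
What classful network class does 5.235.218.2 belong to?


First octet: 5
Binary: 00000101
0xxxxxxx -> Class A (1-126)
Class A, default mask 255.0.0.0 (/8)


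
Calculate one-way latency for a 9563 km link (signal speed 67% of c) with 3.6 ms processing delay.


Speed = 0.67 * 3e5 km/s = 201000 km/s
Propagation delay = 9563 / 201000 = 0.0476 s = 47.5771 ms
Processing delay = 3.6 ms
Total one-way latency = 51.1771 ms


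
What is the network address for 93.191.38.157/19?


IP:   01011101.10111111.00100110.10011101
Mask: 11111111.11111111.11100000.00000000
AND operation:
Net:  01011101.10111111.00100000.00000000
Network: 93.191.32.0/19


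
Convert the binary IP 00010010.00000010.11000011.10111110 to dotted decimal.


00010010 = 18
00000010 = 2
11000011 = 195
10111110 = 190
IP: 18.2.195.190


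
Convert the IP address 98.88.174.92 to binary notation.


98 = 01100010
88 = 01011000
174 = 10101110
92 = 01011100
Binary: 01100010.01011000.10101110.01011100


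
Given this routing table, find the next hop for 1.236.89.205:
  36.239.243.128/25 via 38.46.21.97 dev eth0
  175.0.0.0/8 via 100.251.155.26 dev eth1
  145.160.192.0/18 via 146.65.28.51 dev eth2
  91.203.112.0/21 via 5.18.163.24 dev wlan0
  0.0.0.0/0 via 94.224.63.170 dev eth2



Longest prefix match for 1.236.89.205:
  /25 36.239.243.128: no
  /8 175.0.0.0: no
  /18 145.160.192.0: no
  /21 91.203.112.0: no
  /0 0.0.0.0: MATCH
Selected: next-hop 94.224.63.170 via eth2 (matched /0)


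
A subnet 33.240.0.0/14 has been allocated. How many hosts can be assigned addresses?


Host bits = 32 - 14 = 18
Total addresses = 2^18 = 262144
Usable = total - 2 (network and broadcast)
Usable hosts: 262142


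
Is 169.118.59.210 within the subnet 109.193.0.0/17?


Subnet network: 109.193.0.0
Test IP AND mask: 169.118.0.0
No, 169.118.59.210 is not in 109.193.0.0/17


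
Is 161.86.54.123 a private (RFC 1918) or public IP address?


RFC 1918 private ranges:
  10.0.0.0/8 (10.0.0.0 - 10.255.255.255)
  172.16.0.0/12 (172.16.0.0 - 172.31.255.255)
  192.168.0.0/16 (192.168.0.0 - 192.168.255.255)
Public (not in any RFC 1918 range)


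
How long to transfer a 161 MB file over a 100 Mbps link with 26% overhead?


Effective throughput = 100 * (1 - 26/100) = 74 Mbps
File size in Mb = 161 * 8 = 1288 Mb
Time = 1288 / 74
Time = 17.4054 seconds


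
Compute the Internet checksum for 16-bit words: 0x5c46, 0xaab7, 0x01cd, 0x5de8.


Sum all words (with carry folding):
+ 0x5c46 = 0x5c46
+ 0xaab7 = 0x06fe
+ 0x01cd = 0x08cb
+ 0x5de8 = 0x66b3
One's complement: ~0x66b3
Checksum = 0x994c


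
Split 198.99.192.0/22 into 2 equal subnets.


New prefix = 22 + 1 = 23
Each subnet has 512 addresses
  198.99.192.0/23
  198.99.194.0/23
Subnets: 198.99.192.0/23, 198.99.194.0/23


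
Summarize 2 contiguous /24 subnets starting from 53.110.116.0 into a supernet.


Original prefix: /24
Number of subnets: 2 = 2^1
New prefix = 24 - 1 = 23
Supernet: 53.110.116.0/23


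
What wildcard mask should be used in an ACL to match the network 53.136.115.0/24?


Subnet mask: 255.255.255.0
Wildcard = 255.255.255.255 - subnet mask
255 - 255 = 0
255 - 255 = 0
255 - 255 = 0
255 - 0 = 255
Wildcard: 0.0.0.255


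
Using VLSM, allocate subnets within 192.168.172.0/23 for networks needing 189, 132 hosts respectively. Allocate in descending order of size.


189 hosts -> /24 (254 usable): 192.168.172.0/24
132 hosts -> /24 (254 usable): 192.168.173.0/24
Allocation: 192.168.172.0/24 (189 hosts, 254 usable); 192.168.173.0/24 (132 hosts, 254 usable)


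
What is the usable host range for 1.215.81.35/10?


Network: 1.192.0.0
Broadcast: 1.255.255.255
First usable = network + 1
Last usable = broadcast - 1
Range: 1.192.0.1 to 1.255.255.254


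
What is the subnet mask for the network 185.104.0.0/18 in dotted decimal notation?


/18 means 18 network bits, 14 host bits
Binary: 11111111111111111100000000000000
Mask: 255.255.192.0


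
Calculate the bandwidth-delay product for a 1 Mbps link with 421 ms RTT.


BDP = bandwidth * RTT
= 1 Mbps * 421 ms
= 1 * 1e6 * 421 / 1000 bits
= 421000 bits
= 52625 bytes
= 51.3916 KB
BDP = 421000 bits (52625 bytes)


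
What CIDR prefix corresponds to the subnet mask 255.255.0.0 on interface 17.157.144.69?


Binary: 11111111.11111111.00000000.00000000
Count leading 1s
Prefix: /16


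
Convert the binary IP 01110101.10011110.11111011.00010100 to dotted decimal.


01110101 = 117
10011110 = 158
11111011 = 251
00010100 = 20
IP: 117.158.251.20


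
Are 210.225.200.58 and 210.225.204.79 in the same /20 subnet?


Mask: 255.255.240.0
210.225.200.58 AND mask = 210.225.192.0
210.225.204.79 AND mask = 210.225.192.0
Yes, same subnet (210.225.192.0)


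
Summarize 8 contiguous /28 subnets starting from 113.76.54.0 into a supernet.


Original prefix: /28
Number of subnets: 8 = 2^3
New prefix = 28 - 3 = 25
Supernet: 113.76.54.0/25


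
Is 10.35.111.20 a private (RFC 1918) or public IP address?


RFC 1918 private ranges:
  10.0.0.0/8 (10.0.0.0 - 10.255.255.255)
  172.16.0.0/12 (172.16.0.0 - 172.31.255.255)
  192.168.0.0/16 (192.168.0.0 - 192.168.255.255)
Private (in 10.0.0.0/8)


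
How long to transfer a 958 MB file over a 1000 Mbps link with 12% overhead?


Effective throughput = 1000 * (1 - 12/100) = 880 Mbps
File size in Mb = 958 * 8 = 7664 Mb
Time = 7664 / 880
Time = 8.7091 seconds


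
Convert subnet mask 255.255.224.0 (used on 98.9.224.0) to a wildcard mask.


Subnet mask: 255.255.224.0
Wildcard = 255.255.255.255 - subnet mask
255 - 255 = 0
255 - 255 = 0
255 - 224 = 31
255 - 0 = 255
Wildcard: 0.0.31.255


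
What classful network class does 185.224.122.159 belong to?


First octet: 185
Binary: 10111001
10xxxxxx -> Class B (128-191)
Class B, default mask 255.255.0.0 (/16)


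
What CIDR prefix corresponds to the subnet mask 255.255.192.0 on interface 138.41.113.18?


Binary: 11111111.11111111.11000000.00000000
Count leading 1s
Prefix: /18


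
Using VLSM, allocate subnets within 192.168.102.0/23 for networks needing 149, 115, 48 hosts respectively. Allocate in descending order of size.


149 hosts -> /24 (254 usable): 192.168.102.0/24
115 hosts -> /25 (126 usable): 192.168.103.0/25
48 hosts -> /26 (62 usable): 192.168.103.128/26
Allocation: 192.168.102.0/24 (149 hosts, 254 usable); 192.168.103.0/25 (115 hosts, 126 usable); 192.168.103.128/26 (48 hosts, 62 usable)


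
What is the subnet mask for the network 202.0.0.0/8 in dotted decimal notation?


/8 means 8 network bits, 24 host bits
Binary: 11111111000000000000000000000000
Mask: 255.0.0.0


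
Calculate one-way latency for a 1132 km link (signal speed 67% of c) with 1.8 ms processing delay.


Speed = 0.67 * 3e5 km/s = 201000 km/s
Propagation delay = 1132 / 201000 = 0.0056 s = 5.6318 ms
Processing delay = 1.8 ms
Total one-way latency = 7.4318 ms


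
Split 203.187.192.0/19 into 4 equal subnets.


New prefix = 19 + 2 = 21
Each subnet has 2048 addresses
  203.187.192.0/21
  203.187.200.0/21
  203.187.208.0/21
  203.187.216.0/21
Subnets: 203.187.192.0/21, 203.187.200.0/21, 203.187.208.0/21, 203.187.216.0/21


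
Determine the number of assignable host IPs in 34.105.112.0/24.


Host bits = 32 - 24 = 8
Total addresses = 2^8 = 256
Usable = total - 2 (network and broadcast)
Usable hosts: 254


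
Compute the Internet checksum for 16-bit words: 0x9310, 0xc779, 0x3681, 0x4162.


Sum all words (with carry folding):
+ 0x9310 = 0x9310
+ 0xc779 = 0x5a8a
+ 0x3681 = 0x910b
+ 0x4162 = 0xd26d
One's complement: ~0xd26d
Checksum = 0x2d92


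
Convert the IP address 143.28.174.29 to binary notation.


143 = 10001111
28 = 00011100
174 = 10101110
29 = 00011101
Binary: 10001111.00011100.10101110.00011101


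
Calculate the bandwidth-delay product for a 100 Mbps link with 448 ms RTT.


BDP = bandwidth * RTT
= 100 Mbps * 448 ms
= 100 * 1e6 * 448 / 1000 bits
= 44800000 bits
= 5600000 bytes
= 5468.75 KB
BDP = 44800000 bits (5600000 bytes)


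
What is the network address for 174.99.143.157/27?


IP:   10101110.01100011.10001111.10011101
Mask: 11111111.11111111.11111111.11100000
AND operation:
Net:  10101110.01100011.10001111.10000000
Network: 174.99.143.128/27


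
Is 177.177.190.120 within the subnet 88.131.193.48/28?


Subnet network: 88.131.193.48
Test IP AND mask: 177.177.190.112
No, 177.177.190.120 is not in 88.131.193.48/28


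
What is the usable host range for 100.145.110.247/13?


Network: 100.144.0.0
Broadcast: 100.151.255.255
First usable = network + 1
Last usable = broadcast - 1
Range: 100.144.0.1 to 100.151.255.254


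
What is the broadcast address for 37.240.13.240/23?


Network: 37.240.12.0/23
Host bits = 9
Set all host bits to 1:
Broadcast: 37.240.13.255


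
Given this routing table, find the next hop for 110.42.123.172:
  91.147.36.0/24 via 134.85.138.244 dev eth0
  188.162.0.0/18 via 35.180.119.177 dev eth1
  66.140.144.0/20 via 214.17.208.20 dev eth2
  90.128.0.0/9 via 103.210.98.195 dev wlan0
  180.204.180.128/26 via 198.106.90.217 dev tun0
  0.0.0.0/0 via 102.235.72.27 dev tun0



Longest prefix match for 110.42.123.172:
  /24 91.147.36.0: no
  /18 188.162.0.0: no
  /20 66.140.144.0: no
  /9 90.128.0.0: no
  /26 180.204.180.128: no
  /0 0.0.0.0: MATCH
Selected: next-hop 102.235.72.27 via tun0 (matched /0)


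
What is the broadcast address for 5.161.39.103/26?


Network: 5.161.39.64/26
Host bits = 6
Set all host bits to 1:
Broadcast: 5.161.39.127


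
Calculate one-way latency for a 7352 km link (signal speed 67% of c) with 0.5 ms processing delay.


Speed = 0.67 * 3e5 km/s = 201000 km/s
Propagation delay = 7352 / 201000 = 0.0366 s = 36.5771 ms
Processing delay = 0.5 ms
Total one-way latency = 37.0771 ms


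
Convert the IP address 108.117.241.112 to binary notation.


108 = 01101100
117 = 01110101
241 = 11110001
112 = 01110000
Binary: 01101100.01110101.11110001.01110000


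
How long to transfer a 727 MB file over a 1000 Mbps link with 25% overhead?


Effective throughput = 1000 * (1 - 25/100) = 750 Mbps
File size in Mb = 727 * 8 = 5816 Mb
Time = 5816 / 750
Time = 7.7547 seconds


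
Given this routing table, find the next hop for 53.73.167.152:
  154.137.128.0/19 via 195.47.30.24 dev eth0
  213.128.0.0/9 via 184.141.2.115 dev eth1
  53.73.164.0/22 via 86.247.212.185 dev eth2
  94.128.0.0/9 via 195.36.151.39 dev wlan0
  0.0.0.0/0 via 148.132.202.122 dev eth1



Longest prefix match for 53.73.167.152:
  /19 154.137.128.0: no
  /9 213.128.0.0: no
  /22 53.73.164.0: MATCH
  /9 94.128.0.0: no
  /0 0.0.0.0: MATCH
Selected: next-hop 86.247.212.185 via eth2 (matched /22)


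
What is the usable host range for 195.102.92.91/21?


Network: 195.102.88.0
Broadcast: 195.102.95.255
First usable = network + 1
Last usable = broadcast - 1
Range: 195.102.88.1 to 195.102.95.254


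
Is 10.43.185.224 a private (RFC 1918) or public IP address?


RFC 1918 private ranges:
  10.0.0.0/8 (10.0.0.0 - 10.255.255.255)
  172.16.0.0/12 (172.16.0.0 - 172.31.255.255)
  192.168.0.0/16 (192.168.0.0 - 192.168.255.255)
Private (in 10.0.0.0/8)


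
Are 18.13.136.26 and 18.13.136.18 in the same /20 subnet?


Mask: 255.255.240.0
18.13.136.26 AND mask = 18.13.128.0
18.13.136.18 AND mask = 18.13.128.0
Yes, same subnet (18.13.128.0)


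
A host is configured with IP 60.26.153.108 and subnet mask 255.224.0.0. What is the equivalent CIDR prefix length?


Binary: 11111111.11100000.00000000.00000000
Count leading 1s
Prefix: /11


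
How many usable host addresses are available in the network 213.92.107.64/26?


Host bits = 32 - 26 = 6
Total addresses = 2^6 = 64
Usable = total - 2 (network and broadcast)
Usable hosts: 62


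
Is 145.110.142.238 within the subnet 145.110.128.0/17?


Subnet network: 145.110.128.0
Test IP AND mask: 145.110.128.0
Yes, 145.110.142.238 is in 145.110.128.0/17


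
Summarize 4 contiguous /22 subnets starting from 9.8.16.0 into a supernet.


Original prefix: /22
Number of subnets: 4 = 2^2
New prefix = 22 - 2 = 20
Supernet: 9.8.16.0/20


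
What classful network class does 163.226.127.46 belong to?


First octet: 163
Binary: 10100011
10xxxxxx -> Class B (128-191)
Class B, default mask 255.255.0.0 (/16)


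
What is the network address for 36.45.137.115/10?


IP:   00100100.00101101.10001001.01110011
Mask: 11111111.11000000.00000000.00000000
AND operation:
Net:  00100100.00000000.00000000.00000000
Network: 36.0.0.0/10


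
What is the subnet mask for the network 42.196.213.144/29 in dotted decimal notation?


/29 means 29 network bits, 3 host bits
Binary: 11111111111111111111111111111000
Mask: 255.255.255.248


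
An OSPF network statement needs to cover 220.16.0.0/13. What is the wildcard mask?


Subnet mask: 255.248.0.0
Wildcard = 255.255.255.255 - subnet mask
255 - 255 = 0
255 - 248 = 7
255 - 0 = 255
255 - 0 = 255
Wildcard: 0.7.255.255


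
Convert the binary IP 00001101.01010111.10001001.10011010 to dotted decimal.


00001101 = 13
01010111 = 87
10001001 = 137
10011010 = 154
IP: 13.87.137.154


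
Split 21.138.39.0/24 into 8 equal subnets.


New prefix = 24 + 3 = 27
Each subnet has 32 addresses
  21.138.39.0/27
  21.138.39.32/27
  21.138.39.64/27
  21.138.39.96/27
  21.138.39.128/27
  21.138.39.160/27
  21.138.39.192/27
  21.138.39.224/27
Subnets: 21.138.39.0/27, 21.138.39.32/27, 21.138.39.64/27, 21.138.39.96/27, 21.138.39.128/27, 21.138.39.160/27, 21.138.39.192/27, 21.138.39.224/27


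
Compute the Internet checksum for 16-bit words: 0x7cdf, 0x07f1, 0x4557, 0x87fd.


Sum all words (with carry folding):
+ 0x7cdf = 0x7cdf
+ 0x07f1 = 0x84d0
+ 0x4557 = 0xca27
+ 0x87fd = 0x5225
One's complement: ~0x5225
Checksum = 0xadda


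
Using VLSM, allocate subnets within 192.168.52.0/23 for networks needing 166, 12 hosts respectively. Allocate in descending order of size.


166 hosts -> /24 (254 usable): 192.168.52.0/24
12 hosts -> /28 (14 usable): 192.168.53.0/28
Allocation: 192.168.52.0/24 (166 hosts, 254 usable); 192.168.53.0/28 (12 hosts, 14 usable)


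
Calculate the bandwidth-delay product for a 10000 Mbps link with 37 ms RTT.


BDP = bandwidth * RTT
= 10000 Mbps * 37 ms
= 10000 * 1e6 * 37 / 1000 bits
= 370000000 bits
= 46250000 bytes
= 45166.0156 KB
BDP = 370000000 bits (46250000 bytes)


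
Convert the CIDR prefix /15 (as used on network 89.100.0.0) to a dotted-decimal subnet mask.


/15 means 15 network bits, 17 host bits
Binary: 11111111111111100000000000000000
Mask: 255.254.0.0


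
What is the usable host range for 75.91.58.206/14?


Network: 75.88.0.0
Broadcast: 75.91.255.255
First usable = network + 1
Last usable = broadcast - 1
Range: 75.88.0.1 to 75.91.255.254


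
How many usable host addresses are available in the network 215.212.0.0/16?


Host bits = 32 - 16 = 16
Total addresses = 2^16 = 65536
Usable = total - 2 (network and broadcast)
Usable hosts: 65534


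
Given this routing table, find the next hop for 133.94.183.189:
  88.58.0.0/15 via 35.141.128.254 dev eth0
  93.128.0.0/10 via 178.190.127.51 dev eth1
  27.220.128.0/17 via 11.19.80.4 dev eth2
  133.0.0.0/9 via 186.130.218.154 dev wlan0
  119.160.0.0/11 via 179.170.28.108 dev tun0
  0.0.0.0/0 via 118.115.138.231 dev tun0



Longest prefix match for 133.94.183.189:
  /15 88.58.0.0: no
  /10 93.128.0.0: no
  /17 27.220.128.0: no
  /9 133.0.0.0: MATCH
  /11 119.160.0.0: no
  /0 0.0.0.0: MATCH
Selected: next-hop 186.130.218.154 via wlan0 (matched /9)


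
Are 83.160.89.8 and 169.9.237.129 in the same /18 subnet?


Mask: 255.255.192.0
83.160.89.8 AND mask = 83.160.64.0
169.9.237.129 AND mask = 169.9.192.0
No, different subnets (83.160.64.0 vs 169.9.192.0)


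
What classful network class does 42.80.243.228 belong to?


First octet: 42
Binary: 00101010
0xxxxxxx -> Class A (1-126)
Class A, default mask 255.0.0.0 (/8)


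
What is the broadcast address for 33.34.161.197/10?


Network: 33.0.0.0/10
Host bits = 22
Set all host bits to 1:
Broadcast: 33.63.255.255


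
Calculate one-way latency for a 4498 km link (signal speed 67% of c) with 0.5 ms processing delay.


Speed = 0.67 * 3e5 km/s = 201000 km/s
Propagation delay = 4498 / 201000 = 0.0224 s = 22.3781 ms
Processing delay = 0.5 ms
Total one-way latency = 22.8781 ms


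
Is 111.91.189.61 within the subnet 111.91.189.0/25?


Subnet network: 111.91.189.0
Test IP AND mask: 111.91.189.0
Yes, 111.91.189.61 is in 111.91.189.0/25


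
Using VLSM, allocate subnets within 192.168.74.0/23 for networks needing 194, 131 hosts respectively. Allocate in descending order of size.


194 hosts -> /24 (254 usable): 192.168.74.0/24
131 hosts -> /24 (254 usable): 192.168.75.0/24
Allocation: 192.168.74.0/24 (194 hosts, 254 usable); 192.168.75.0/24 (131 hosts, 254 usable)


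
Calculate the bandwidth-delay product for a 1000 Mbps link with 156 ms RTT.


BDP = bandwidth * RTT
= 1000 Mbps * 156 ms
= 1000 * 1e6 * 156 / 1000 bits
= 156000000 bits
= 19500000 bytes
= 19042.9688 KB
BDP = 156000000 bits (19500000 bytes)


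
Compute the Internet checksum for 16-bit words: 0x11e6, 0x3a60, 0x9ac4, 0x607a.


Sum all words (with carry folding):
+ 0x11e6 = 0x11e6
+ 0x3a60 = 0x4c46
+ 0x9ac4 = 0xe70a
+ 0x607a = 0x4785
One's complement: ~0x4785
Checksum = 0xb87a


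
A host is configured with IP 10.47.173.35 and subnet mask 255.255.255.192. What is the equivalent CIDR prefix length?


Binary: 11111111.11111111.11111111.11000000
Count leading 1s
Prefix: /26


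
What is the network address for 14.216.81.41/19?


IP:   00001110.11011000.01010001.00101001
Mask: 11111111.11111111.11100000.00000000
AND operation:
Net:  00001110.11011000.01000000.00000000
Network: 14.216.64.0/19


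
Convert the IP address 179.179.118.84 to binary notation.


179 = 10110011
179 = 10110011
118 = 01110110
84 = 01010100
Binary: 10110011.10110011.01110110.01010100


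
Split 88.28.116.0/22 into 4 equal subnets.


New prefix = 22 + 2 = 24
Each subnet has 256 addresses
  88.28.116.0/24
  88.28.117.0/24
  88.28.118.0/24
  88.28.119.0/24
Subnets: 88.28.116.0/24, 88.28.117.0/24, 88.28.118.0/24, 88.28.119.0/24


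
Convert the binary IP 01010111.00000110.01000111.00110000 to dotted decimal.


01010111 = 87
00000110 = 6
01000111 = 71
00110000 = 48
IP: 87.6.71.48


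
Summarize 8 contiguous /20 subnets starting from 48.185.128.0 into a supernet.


Original prefix: /20
Number of subnets: 8 = 2^3
New prefix = 20 - 3 = 17
Supernet: 48.185.128.0/17


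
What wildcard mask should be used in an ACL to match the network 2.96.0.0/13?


Subnet mask: 255.248.0.0
Wildcard = 255.255.255.255 - subnet mask
255 - 255 = 0
255 - 248 = 7
255 - 0 = 255
255 - 0 = 255
Wildcard: 0.7.255.255


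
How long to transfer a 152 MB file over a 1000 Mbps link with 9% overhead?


Effective throughput = 1000 * (1 - 9/100) = 910 Mbps
File size in Mb = 152 * 8 = 1216 Mb
Time = 1216 / 910
Time = 1.3363 seconds


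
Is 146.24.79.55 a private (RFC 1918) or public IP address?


RFC 1918 private ranges:
  10.0.0.0/8 (10.0.0.0 - 10.255.255.255)
  172.16.0.0/12 (172.16.0.0 - 172.31.255.255)
  192.168.0.0/16 (192.168.0.0 - 192.168.255.255)
Public (not in any RFC 1918 range)


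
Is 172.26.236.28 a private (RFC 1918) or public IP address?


RFC 1918 private ranges:
  10.0.0.0/8 (10.0.0.0 - 10.255.255.255)
  172.16.0.0/12 (172.16.0.0 - 172.31.255.255)
  192.168.0.0/16 (192.168.0.0 - 192.168.255.255)
Private (in 172.16.0.0/12)


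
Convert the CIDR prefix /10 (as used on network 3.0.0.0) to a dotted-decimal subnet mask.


/10 means 10 network bits, 22 host bits
Binary: 11111111110000000000000000000000
Mask: 255.192.0.0


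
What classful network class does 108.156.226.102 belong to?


First octet: 108
Binary: 01101100
0xxxxxxx -> Class A (1-126)
Class A, default mask 255.0.0.0 (/8)


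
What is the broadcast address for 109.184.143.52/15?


Network: 109.184.0.0/15
Host bits = 17
Set all host bits to 1:
Broadcast: 109.185.255.255


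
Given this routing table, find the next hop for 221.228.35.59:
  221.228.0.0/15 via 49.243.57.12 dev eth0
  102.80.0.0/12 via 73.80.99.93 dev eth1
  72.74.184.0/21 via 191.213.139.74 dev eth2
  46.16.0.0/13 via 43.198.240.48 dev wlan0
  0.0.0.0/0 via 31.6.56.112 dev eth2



Longest prefix match for 221.228.35.59:
  /15 221.228.0.0: MATCH
  /12 102.80.0.0: no
  /21 72.74.184.0: no
  /13 46.16.0.0: no
  /0 0.0.0.0: MATCH
Selected: next-hop 49.243.57.12 via eth0 (matched /15)


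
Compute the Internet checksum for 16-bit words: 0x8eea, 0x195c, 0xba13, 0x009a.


Sum all words (with carry folding):
+ 0x8eea = 0x8eea
+ 0x195c = 0xa846
+ 0xba13 = 0x625a
+ 0x009a = 0x62f4
One's complement: ~0x62f4
Checksum = 0x9d0b


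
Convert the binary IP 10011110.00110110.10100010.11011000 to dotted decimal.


10011110 = 158
00110110 = 54
10100010 = 162
11011000 = 216
IP: 158.54.162.216


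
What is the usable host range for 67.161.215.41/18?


Network: 67.161.192.0
Broadcast: 67.161.255.255
First usable = network + 1
Last usable = broadcast - 1
Range: 67.161.192.1 to 67.161.255.254


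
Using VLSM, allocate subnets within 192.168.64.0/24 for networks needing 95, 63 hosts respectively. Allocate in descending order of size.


95 hosts -> /25 (126 usable): 192.168.64.0/25
63 hosts -> /25 (126 usable): 192.168.64.128/25
Allocation: 192.168.64.0/25 (95 hosts, 126 usable); 192.168.64.128/25 (63 hosts, 126 usable)


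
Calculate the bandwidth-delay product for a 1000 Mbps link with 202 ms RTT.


BDP = bandwidth * RTT
= 1000 Mbps * 202 ms
= 1000 * 1e6 * 202 / 1000 bits
= 202000000 bits
= 25250000 bytes
= 24658.2031 KB
BDP = 202000000 bits (25250000 bytes)


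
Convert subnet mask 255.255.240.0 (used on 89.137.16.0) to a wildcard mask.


Subnet mask: 255.255.240.0
Wildcard = 255.255.255.255 - subnet mask
255 - 255 = 0
255 - 255 = 0
255 - 240 = 15
255 - 0 = 255
Wildcard: 0.0.15.255


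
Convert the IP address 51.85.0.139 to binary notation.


51 = 00110011
85 = 01010101
0 = 00000000
139 = 10001011
Binary: 00110011.01010101.00000000.10001011


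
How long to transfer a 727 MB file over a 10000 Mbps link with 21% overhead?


Effective throughput = 10000 * (1 - 21/100) = 7900 Mbps
File size in Mb = 727 * 8 = 5816 Mb
Time = 5816 / 7900
Time = 0.7362 seconds


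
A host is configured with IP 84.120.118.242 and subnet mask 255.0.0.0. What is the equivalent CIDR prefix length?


Binary: 11111111.00000000.00000000.00000000
Count leading 1s
Prefix: /8


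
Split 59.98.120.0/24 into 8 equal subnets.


New prefix = 24 + 3 = 27
Each subnet has 32 addresses
  59.98.120.0/27
  59.98.120.32/27
  59.98.120.64/27
  59.98.120.96/27
  59.98.120.128/27
  59.98.120.160/27
  59.98.120.192/27
  59.98.120.224/27
Subnets: 59.98.120.0/27, 59.98.120.32/27, 59.98.120.64/27, 59.98.120.96/27, 59.98.120.128/27, 59.98.120.160/27, 59.98.120.192/27, 59.98.120.224/27


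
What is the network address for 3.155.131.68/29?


IP:   00000011.10011011.10000011.01000100
Mask: 11111111.11111111.11111111.11111000
AND operation:
Net:  00000011.10011011.10000011.01000000
Network: 3.155.131.64/29


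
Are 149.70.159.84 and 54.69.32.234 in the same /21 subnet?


Mask: 255.255.248.0
149.70.159.84 AND mask = 149.70.152.0
54.69.32.234 AND mask = 54.69.32.0
No, different subnets (149.70.152.0 vs 54.69.32.0)


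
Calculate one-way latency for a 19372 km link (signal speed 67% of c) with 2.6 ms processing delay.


Speed = 0.67 * 3e5 km/s = 201000 km/s
Propagation delay = 19372 / 201000 = 0.0964 s = 96.3781 ms
Processing delay = 2.6 ms
Total one-way latency = 98.9781 ms


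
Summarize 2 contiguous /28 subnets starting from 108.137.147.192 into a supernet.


Original prefix: /28
Number of subnets: 2 = 2^1
New prefix = 28 - 1 = 27
Supernet: 108.137.147.192/27


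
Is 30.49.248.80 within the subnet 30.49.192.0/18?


Subnet network: 30.49.192.0
Test IP AND mask: 30.49.192.0
Yes, 30.49.248.80 is in 30.49.192.0/18


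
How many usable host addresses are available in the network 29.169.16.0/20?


Host bits = 32 - 20 = 12
Total addresses = 2^12 = 4096
Usable = total - 2 (network and broadcast)
Usable hosts: 4094


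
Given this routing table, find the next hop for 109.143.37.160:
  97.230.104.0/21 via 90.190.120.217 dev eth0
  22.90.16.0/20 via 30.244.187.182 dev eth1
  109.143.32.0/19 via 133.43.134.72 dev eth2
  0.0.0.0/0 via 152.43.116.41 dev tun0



Longest prefix match for 109.143.37.160:
  /21 97.230.104.0: no
  /20 22.90.16.0: no
  /19 109.143.32.0: MATCH
  /0 0.0.0.0: MATCH
Selected: next-hop 133.43.134.72 via eth2 (matched /19)


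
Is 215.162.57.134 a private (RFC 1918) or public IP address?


RFC 1918 private ranges:
  10.0.0.0/8 (10.0.0.0 - 10.255.255.255)
  172.16.0.0/12 (172.16.0.0 - 172.31.255.255)
  192.168.0.0/16 (192.168.0.0 - 192.168.255.255)
Public (not in any RFC 1918 range)


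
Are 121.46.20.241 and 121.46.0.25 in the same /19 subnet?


Mask: 255.255.224.0
121.46.20.241 AND mask = 121.46.0.0
121.46.0.25 AND mask = 121.46.0.0
Yes, same subnet (121.46.0.0)


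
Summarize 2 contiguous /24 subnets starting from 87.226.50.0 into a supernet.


Original prefix: /24
Number of subnets: 2 = 2^1
New prefix = 24 - 1 = 23
Supernet: 87.226.50.0/23


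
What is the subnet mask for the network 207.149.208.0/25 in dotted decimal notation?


/25 means 25 network bits, 7 host bits
Binary: 11111111111111111111111110000000
Mask: 255.255.255.128
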